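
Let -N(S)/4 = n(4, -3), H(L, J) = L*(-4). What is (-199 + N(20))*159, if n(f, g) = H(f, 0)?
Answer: -21465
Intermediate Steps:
H(L, J) = -4*L
n(f, g) = -4*f
N(S) = 64 (N(S) = -(-16)*4 = -4*(-16) = 64)
(-199 + N(20))*159 = (-199 + 64)*159 = -135*159 = -21465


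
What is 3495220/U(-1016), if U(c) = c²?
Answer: 873805/258064 ≈ 3.3860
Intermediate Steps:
3495220/U(-1016) = 3495220/((-1016)²) = 3495220/1032256 = 3495220*(1/1032256) = 873805/258064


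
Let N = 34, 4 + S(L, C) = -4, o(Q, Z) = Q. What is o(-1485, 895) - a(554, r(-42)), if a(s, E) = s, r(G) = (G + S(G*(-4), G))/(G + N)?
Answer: -2039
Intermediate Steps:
S(L, C) = -8 (S(L, C) = -4 - 4 = -8)
r(G) = (-8 + G)/(34 + G) (r(G) = (G - 8)/(G + 34) = (-8 + G)/(34 + G))
o(-1485, 895) - a(554, r(-42)) = -1485 - 1*554 = -1485 - 554 = -2039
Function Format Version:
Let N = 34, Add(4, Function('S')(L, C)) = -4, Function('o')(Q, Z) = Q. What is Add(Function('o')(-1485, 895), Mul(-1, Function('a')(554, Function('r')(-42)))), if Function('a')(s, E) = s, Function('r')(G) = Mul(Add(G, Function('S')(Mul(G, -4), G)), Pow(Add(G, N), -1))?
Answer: -2039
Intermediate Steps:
Function('S')(L, C) = -8 (Function('S')(L, C) = Add(-4, -4) = -8)
Function('r')(G) = Mul(Pow(Add(34, G), -1), Add(-8, G)) (Function('r')(G) = Mul(Add(G, -8), Pow(Add(G, 34), -1)) = Mul(Add(-8, G), Pow(Add(34, G), -1)) = Mul(Pow(Add(34, G), -1), Add(-8, G)))
Add(Function('o')(-1485, 895), Mul(-1, Function('a')(554, Function('r')(-42)))) = Add(-1485, Mul(-1, 554)) = Add(-1485, -554) = -2039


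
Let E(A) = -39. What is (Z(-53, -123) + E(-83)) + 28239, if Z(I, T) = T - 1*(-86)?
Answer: 28163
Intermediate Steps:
Z(I, T) = 86 + T (Z(I, T) = T + 86 = 86 + T)
(Z(-53, -123) + E(-83)) + 28239 = ((86 - 123) - 39) + 28239 = (-37 - 39) + 28239 = -76 + 28239 = 28163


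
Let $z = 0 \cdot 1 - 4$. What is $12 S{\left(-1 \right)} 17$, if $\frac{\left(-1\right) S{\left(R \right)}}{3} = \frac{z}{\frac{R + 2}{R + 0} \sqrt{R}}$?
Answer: $2448 i \approx 2448.0 i$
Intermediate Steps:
$z = -4$ ($z = 0 - 4 = -4$)
$S{\left(R \right)} = \frac{12 \sqrt{R}}{2 + R}$ ($S{\left(R \right)} = - 3 \left(- \frac{4}{\frac{R + 2}{R + 0} \sqrt{R}}\right) = - 3 \left(- \frac{4}{\frac{2 + R}{R} \sqrt{R}}\right) = - 3 \left(- \frac{4}{\frac{1}{\sqrt{R}} \left(2 + R\right)}\right) = - 3 \left(- 4 \frac{\sqrt{R}}{2 + R}\right) = - 3 \left(- \frac{4 \sqrt{R}}{2 + R}\right) = \frac{12 \sqrt{R}}{2 + R}$)
$12 S{\left(-1 \right)} 17 = 12 \frac{12 \sqrt{-1}}{2 - 1} \cdot 17 = 12 \frac{12 i}{1} \cdot 17 = 12 \cdot 12 i 1 \cdot 17 = 12 \cdot 12 i 17 = 144 i 17 = 2448 i$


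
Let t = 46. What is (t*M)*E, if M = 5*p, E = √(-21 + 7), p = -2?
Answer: -460*I*√14 ≈ -1721.2*I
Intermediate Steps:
E = I*√14 (E = √(-14) = I*√14 ≈ 3.7417*I)
M = -10 (M = 5*(-2) = -10)
(t*M)*E = (46*(-10))*(I*√14) = -460*I*√14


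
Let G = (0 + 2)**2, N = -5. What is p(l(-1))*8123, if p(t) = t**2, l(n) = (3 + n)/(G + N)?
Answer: 32492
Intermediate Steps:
G = 4 (G = 2**2 = 4)
l(n) = -3 - n (l(n) = (3 + n)/(4 - 5) = (3 + n)/(-1) = (3 + n)*(-1) = -3 - n)
p(l(-1))*8123 = (-3 - 1*(-1))**2*8123 = (-3 + 1)**2*8123 = (-2)**2*8123 = 4*8123 = 32492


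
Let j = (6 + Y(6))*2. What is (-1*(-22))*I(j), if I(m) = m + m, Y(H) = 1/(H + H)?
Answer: 1606/3 ≈ 535.33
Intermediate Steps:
Y(H) = 1/(2*H)
j = 73/6 (j = (6 + (½)/6)*2 = (6 + (½)*(⅙))*2 = (6 + 1/12)*2 = (73/12)*2 = 73/6 ≈ 12.167)
I(m) = 2*m
(-1*(-22))*I(j) = (-1*(-22))*(2*(73/6)) = 22*(73/3) = 1606/3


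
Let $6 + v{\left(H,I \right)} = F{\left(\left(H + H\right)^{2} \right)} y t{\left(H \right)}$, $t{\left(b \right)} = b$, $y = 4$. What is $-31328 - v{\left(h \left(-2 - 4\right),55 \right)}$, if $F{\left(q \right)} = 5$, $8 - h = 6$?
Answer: $-31082$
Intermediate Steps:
$h = 2$ ($h = 8 - 6 = 2$)
$v{\left(H,I \right)} = -6 + 20 H$ ($v{\left(H,I \right)} = -6 + 5 \cdot 4 H = -6 + 20 H$)
$-31328 - v{\left(h \left(-2 - 4\right),55 \right)} = -31328 - \left(-6 + 20 \cdot 2 \left(-2 - 4\right)\right) = -31328 - \left(-6 + 20 \cdot 2 \left(-6\right)\right) = -31328 - \left(-6 + 20 \left(-12\right)\right) = -31328 - \left(-6 - 240\right) = -31328 - -246 = -31328 + 246 = -31082$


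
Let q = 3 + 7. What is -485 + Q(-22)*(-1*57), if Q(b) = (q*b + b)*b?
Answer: -303953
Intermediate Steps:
q = 10
Q(b) = 11*b² (Q(b) = (10*b + b)*b = (11*b)*b = 11*b²)
-485 + Q(-22)*(-1*57) = -485 + (11*(-22)²)*(-1*57) = -485 + (11*484)*(-57) = -485 + 5324*(-57) = -485 - 303468 = -303953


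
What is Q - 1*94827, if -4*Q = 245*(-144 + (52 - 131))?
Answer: -324673/4 ≈ -81168.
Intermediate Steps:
Q = 54635/4 (Q = -245*(-144 + (52 - 131))/4 = -245*(-144 - 79)/4 = -245*(-223)/4 = -¼*(-54635) = 54635/4 ≈ 13659.)
Q - 1*94827 = 54635/4 - 1*94827 = 54635/4 - 94827 = -324673/4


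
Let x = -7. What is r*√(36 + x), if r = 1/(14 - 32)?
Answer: -√29/18 ≈ -0.29918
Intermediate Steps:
r = -1/18 (r = 1/(-18) = -1/18 ≈ -0.055556)
r*√(36 + x) = -√(36 - 7)/18 = -√29/18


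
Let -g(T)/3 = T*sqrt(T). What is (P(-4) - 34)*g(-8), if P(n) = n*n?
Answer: -864*I*sqrt(2) ≈ -1221.9*I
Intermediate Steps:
P(n) = n**2
g(T) = -3*T**(3/2) (g(T) = -3*T*sqrt(T) = -3*T**(3/2))
(P(-4) - 34)*g(-8) = ((-4)**2 - 34)*(-(-48)*I*sqrt(2)) = (16 - 34)*(-(-48)*I*sqrt(2)) = -864*I*sqrt(2)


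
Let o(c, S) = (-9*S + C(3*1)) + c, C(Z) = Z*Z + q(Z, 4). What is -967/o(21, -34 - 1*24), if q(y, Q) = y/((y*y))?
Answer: -2901/1657 ≈ -1.7508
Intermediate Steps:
q(y, Q) = 1/y (q(y, Q) = y/(y²) = y/y² = 1/y)
C(Z) = 1/Z + Z² (C(Z) = Z*Z + 1/Z = Z² + 1/Z = 1/Z + Z²)
o(c, S) = 28/3 + c - 9*S (o(c, S) = (-9*S + (1 + (3*1)³)/((3*1))) + c = (-9*S + (1 + 3³)/3) + c = (-9*S + (1 + 27)/3) + c = (-9*S + (⅓)*28) + c = (-9*S + 28/3) + c = (28/3 - 9*S) + c = 28/3 + c - 9*S)
-967/o(21, -34 - 1*24) = -967/(28/3 + 21 - 9*(-34 - 1*24)) = -967/(28/3 + 21 - 9*(-34 - 24)) = -967/(28/3 + 21 - 9*(-58)) = -967/(28/3 + 21 + 522) = -967/1657/3 = -967*3/1657 = -2901/1657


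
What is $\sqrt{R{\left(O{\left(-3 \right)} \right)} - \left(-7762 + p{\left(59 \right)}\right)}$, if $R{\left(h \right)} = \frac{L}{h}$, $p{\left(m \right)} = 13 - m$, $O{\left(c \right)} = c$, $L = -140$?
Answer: $\frac{2 \sqrt{17673}}{3} \approx 88.627$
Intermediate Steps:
$R{\left(h \right)} = - \frac{140}{h}$
$\sqrt{R{\left(O{\left(-3 \right)} \right)} - \left(-7762 + p{\left(59 \right)}\right)} = \sqrt{- \frac{140}{-3} + \left(7762 - \left(13 - 59\right)\right)} = \sqrt{\left(-140\right) \left(- \frac{1}{3}\right) + \left(7762 - \left(13 - 59\right)\right)} = \sqrt{\frac{140}{3} + \left(7762 - -46\right)} = \sqrt{\frac{140}{3} + \left(7762 + 46\right)} = \sqrt{\frac{140}{3} + 7808} = \sqrt{\frac{23564}{3}} = \frac{2 \sqrt{17673}}{3}$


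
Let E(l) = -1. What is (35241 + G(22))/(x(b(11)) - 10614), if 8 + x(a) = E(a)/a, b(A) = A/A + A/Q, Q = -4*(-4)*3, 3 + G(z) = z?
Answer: -1040170/313373 ≈ -3.3193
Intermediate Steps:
G(z) = -3 + z
Q = 48 (Q = 16*3 = 48)
b(A) = 1 + A/48 (b(A) = A/A + A/48 = 1 + A*(1/48) = 1 + A/48)
x(a) = -8 - 1/a
(35241 + G(22))/(x(b(11)) - 10614) = (35241 + (-3 + 22))/((-8 - 1/(1 + (1/48)*11)) - 10614) = (35241 + 19)/((-8 - 1/(1 + 11/48)) - 10614) = 35260/((-8 - 1/59/48) - 10614) = 35260/((-8 - 1*48/59) - 10614) = 35260/((-8 - 48/59) - 10614) = 35260/(-520/59 - 10614) = 35260/(-626746/59) = 35260*(-59/626746) = -1040170/313373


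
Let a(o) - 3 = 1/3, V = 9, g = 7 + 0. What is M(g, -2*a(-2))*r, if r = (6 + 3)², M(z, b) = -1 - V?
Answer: -810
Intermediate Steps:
g = 7
a(o) = 10/3 (a(o) = 3 + 1/3 = 3 + ⅓ = 10/3)
M(z, b) = -10 (M(z, b) = -1 - 1*9 = -1 - 9 = -10)
r = 81 (r = 9² = 81)
M(g, -2*a(-2))*r = -10*81 = -810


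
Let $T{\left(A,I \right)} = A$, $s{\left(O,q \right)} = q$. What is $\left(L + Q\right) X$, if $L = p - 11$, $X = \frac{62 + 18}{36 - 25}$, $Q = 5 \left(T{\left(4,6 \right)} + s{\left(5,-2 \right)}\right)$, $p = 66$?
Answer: $\frac{5200}{11} \approx 472.73$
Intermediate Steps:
$Q = 10$ ($Q = 5 \left(4 - 2\right) = 5 \cdot 2 = 10$)
$X = \frac{80}{11} \approx 7.2727$
$L = 55$ ($L = 66 - 11 = 55$)
$\left(L + Q\right) X = \left(55 + 10\right) \frac{80}{11} = 65 \cdot \frac{80}{11} = \frac{5200}{11}$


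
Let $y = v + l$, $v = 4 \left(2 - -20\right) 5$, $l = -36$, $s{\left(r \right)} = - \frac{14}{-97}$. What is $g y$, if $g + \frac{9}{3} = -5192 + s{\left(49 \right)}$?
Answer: $- \frac{203576004}{97} \approx -2.0987 \cdot 10^{6}$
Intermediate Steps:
$s{\left(r \right)} = \frac{14}{97}$ ($s{\left(r \right)} = \left(-14\right) \left(- \frac{1}{97}\right) = \frac{14}{97}$)
$v = 440$ ($v = 4 \left(2 + 20\right) 5 = 4 \cdot 22 \cdot 5 = 88 \cdot 5 = 440$)
$g = - \frac{503901}{97}$ ($g = -3 + \left(-5192 + \frac{14}{97}\right) = -3 - \frac{503610}{97} = - \frac{503901}{97} \approx -5194.9$)
$y = 404$ ($y = 440 - 36 = 404$)
$g y = \left(- \frac{503901}{97}\right) 404 = - \frac{203576004}{97}$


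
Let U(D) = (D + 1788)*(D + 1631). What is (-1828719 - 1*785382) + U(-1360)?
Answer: -2498113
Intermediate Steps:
U(D) = (1631 + D)*(1788 + D) (U(D) = (1788 + D)*(1631 + D) = (1631 + D)*(1788 + D))
(-1828719 - 1*785382) + U(-1360) = (-1828719 - 1*785382) + (2916228 + (-1360)**2 + 3419*(-1360)) = (-1828719 - 785382) + (2916228 + 1849600 - 4649840) = -2614101 + 115988 = -2498113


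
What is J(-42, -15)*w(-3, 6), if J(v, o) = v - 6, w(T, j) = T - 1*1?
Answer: 192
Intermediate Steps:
w(T, j) = -1 + T (w(T, j) = T - 1 = -1 + T)
J(v, o) = -6 + v
J(-42, -15)*w(-3, 6) = (-6 - 42)*(-1 - 3) = -48*(-4) = 192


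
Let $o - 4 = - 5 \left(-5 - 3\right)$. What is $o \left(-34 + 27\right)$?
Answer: $-308$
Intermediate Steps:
$o = 44$ ($o = 4 - 5 \left(-5 - 3\right) = 4 - -40 = 4 + 40 = 44$)
$o \left(-34 + 27\right) = 44 \left(-34 + 27\right) = 44 \left(-7\right) = -308$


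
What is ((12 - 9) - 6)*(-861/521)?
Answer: 2583/521 ≈ 4.9578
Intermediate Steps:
((12 - 9) - 6)*(-861/521) = (3 - 6)*(-861*1/521) = -3*(-861/521) = 2583/521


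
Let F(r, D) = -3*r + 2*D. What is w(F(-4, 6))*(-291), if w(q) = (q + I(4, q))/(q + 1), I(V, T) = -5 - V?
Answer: -873/5 ≈ -174.60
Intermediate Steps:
w(q) = (-9 + q)/(1 + q) (w(q) = (q + (-5 - 1*4))/(q + 1) = (q + (-5 - 4))/(1 + q) = (q - 9)/(1 + q) = (-9 + q)/(1 + q))
w(F(-4, 6))*(-291) = ((-9 + (-3*(-4) + 2*6))/(1 + (-3*(-4) + 2*6)))*(-291) = ((-9 + (12 + 12))/(1 + (12 + 12)))*(-291) = ((-9 + 24)/(1 + 24))*(-291) = (15/25)*(-291) = ((1/25)*15)*(-291) = (3/5)*(-291) = -873/5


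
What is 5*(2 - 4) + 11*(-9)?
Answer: -109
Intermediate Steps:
5*(2 - 4) + 11*(-9) = 5*(-2) - 99 = -10 - 99 = -109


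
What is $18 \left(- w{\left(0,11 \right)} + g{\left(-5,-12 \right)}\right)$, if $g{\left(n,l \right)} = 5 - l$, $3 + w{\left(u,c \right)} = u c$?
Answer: $360$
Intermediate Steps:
$w{\left(u,c \right)} = -3 + c u$ ($w{\left(u,c \right)} = -3 + u c = -3 + c u$)
$18 \left(- w{\left(0,11 \right)} + g{\left(-5,-12 \right)}\right) = 18 \left(- (-3 + 11 \cdot 0) + \left(5 - -12\right)\right) = 18 \left(- (-3 + 0) + \left(5 + 12\right)\right) = 18 \left(\left(-1\right) \left(-3\right) + 17\right) = 18 \left(3 + 17\right) = 18 \cdot 20 = 360$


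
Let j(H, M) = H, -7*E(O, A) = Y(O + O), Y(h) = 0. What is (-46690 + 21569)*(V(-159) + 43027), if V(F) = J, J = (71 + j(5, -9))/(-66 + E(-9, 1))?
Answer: -35668127213/33 ≈ -1.0809e+9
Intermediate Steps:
E(O, A) = 0 (E(O, A) = -1/7*0 = 0)
J = -38/33 (J = (71 + 5)/(-66 + 0) = 76/(-66) = 76*(-1/66) = -38/33 ≈ -1.1515)
V(F) = -38/33
(-46690 + 21569)*(V(-159) + 43027) = (-46690 + 21569)*(-38/33 + 43027) = -25121*1419853/33 = -35668127213/33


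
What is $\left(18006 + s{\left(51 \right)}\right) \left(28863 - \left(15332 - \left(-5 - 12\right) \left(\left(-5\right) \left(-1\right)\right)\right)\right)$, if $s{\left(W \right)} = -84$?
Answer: $240979212$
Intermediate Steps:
$\left(18006 + s{\left(51 \right)}\right) \left(28863 - \left(15332 - \left(-5 - 12\right) \left(\left(-5\right) \left(-1\right)\right)\right)\right) = \left(18006 - 84\right) \left(28863 - \left(15332 - \left(-5 - 12\right) \left(\left(-5\right) \left(-1\right)\right)\right)\right) = 17922 \left(28863 - 15417\right) = 17922 \cdot 13446 = 240979212$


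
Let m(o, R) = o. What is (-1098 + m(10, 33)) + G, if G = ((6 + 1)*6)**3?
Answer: 73000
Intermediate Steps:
G = 74088 (G = (7*6)**3 = 42**3 = 74088)
(-1098 + m(10, 33)) + G = (-1098 + 10) + 74088 = -1088 + 74088 = 73000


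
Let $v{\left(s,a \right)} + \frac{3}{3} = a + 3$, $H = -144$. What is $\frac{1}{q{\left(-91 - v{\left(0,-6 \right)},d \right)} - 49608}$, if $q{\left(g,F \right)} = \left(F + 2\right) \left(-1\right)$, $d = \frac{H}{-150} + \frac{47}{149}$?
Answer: $- \frac{3725}{184802001} \approx -2.0157 \cdot 10^{-5}$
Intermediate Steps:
$v{\left(s,a \right)} = 2 + a$ ($v{\left(s,a \right)} = -1 + \left(a + 3\right) = -1 + \left(3 + a\right) = 2 + a$)
$d = \frac{4751}{3725}$ ($d = - \frac{144}{-150} + \frac{47}{149} = \left(-144\right) \left(- \frac{1}{150}\right) + 47 \cdot \frac{1}{149} = \frac{24}{25} + \frac{47}{149} = \frac{4751}{3725} \approx 1.2754$)
$q{\left(g,F \right)} = -2 - F$ ($q{\left(g,F \right)} = \left(2 + F\right) \left(-1\right) = -2 - F$)
$\frac{1}{q{\left(-91 - v{\left(0,-6 \right)},d \right)} - 49608} = \frac{1}{\left(-2 - \frac{4751}{3725}\right) - 49608} = \frac{1}{- \frac{12201}{3725} - 49608} = \frac{1}{- \frac{184802001}{3725}} = - \frac{3725}{184802001}$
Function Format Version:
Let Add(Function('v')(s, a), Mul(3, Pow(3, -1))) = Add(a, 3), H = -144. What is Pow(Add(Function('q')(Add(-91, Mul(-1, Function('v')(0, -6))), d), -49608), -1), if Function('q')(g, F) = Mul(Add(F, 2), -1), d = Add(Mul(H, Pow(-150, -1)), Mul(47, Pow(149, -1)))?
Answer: Rational(-3725, 184802001) ≈ -2.0157e-5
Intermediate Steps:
Function('v')(s, a) = Add(2, a) (Function('v')(s, a) = Add(-1, Add(a, 3)) = Add(-1, Add(3, a)) = Add(2, a))
d = Rational(4751, 3725) (d = Add(Mul(-144, Pow(-150, -1)), Mul(47, Pow(149, -1))) = Add(Mul(-144, Rational(-1, 150)), Mul(47, Rational(1, 149))) = Add(Rational(24, 25), Rational(47, 149)) = Rational(4751, 3725) ≈ 1.2754)
Function('q')(g, F) = Add(-2, Mul(-1, F)) (Function('q')(g, F) = Mul(Add(2, F), -1) = Add(-2, Mul(-1, F)))
Pow(Add(Function('q')(Add(-91, Mul(-1, Function('v')(0, -6))), d), -49608), -1) = Pow(Add(Add(-2, Mul(-1, Rational(4751, 3725))), -49608), -1) = Pow(Add(Add(-2, Rational(-4751, 3725)), -49608), -1) = Pow(Add(Rational(-12201, 3725), -49608), -1) = Pow(Rational(-184802001, 3725), -1) = Rational(-3725, 184802001)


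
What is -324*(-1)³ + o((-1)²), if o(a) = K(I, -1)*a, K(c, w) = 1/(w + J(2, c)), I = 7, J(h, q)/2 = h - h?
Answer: 323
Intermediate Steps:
J(h, q) = 0 (J(h, q) = 2*(h - h) = 2*0 = 0)
K(c, w) = 1/w (K(c, w) = 1/(w + 0) = 1/w)
o(a) = -a (o(a) = a/(-1) = -a)
-324*(-1)³ + o((-1)²) = -324*(-1)³ - 1*(-1)² = -324*(-1) - 1*1 = 324 - 1 = 323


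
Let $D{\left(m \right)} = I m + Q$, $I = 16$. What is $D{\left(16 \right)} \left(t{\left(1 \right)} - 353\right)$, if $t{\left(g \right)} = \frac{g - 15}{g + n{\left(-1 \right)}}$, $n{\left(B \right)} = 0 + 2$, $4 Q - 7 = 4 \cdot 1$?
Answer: $- \frac{370185}{4} \approx -92546.0$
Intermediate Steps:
$Q = \frac{11}{4}$ ($Q = \frac{7}{4} + \frac{4 \cdot 1}{4} = \frac{7}{4} + \frac{1}{4} \cdot 4 = \frac{7}{4} + 1 = \frac{11}{4} \approx 2.75$)
$n{\left(B \right)} = 2$
$t{\left(g \right)} = \frac{-15 + g}{2 + g}$ ($t{\left(g \right)} = \frac{g - 15}{g + 2} = \frac{-15 + g}{2 + g}$)
$D{\left(m \right)} = \frac{11}{4} + 16 m$ ($D{\left(m \right)} = 16 m + \frac{11}{4} = \frac{11}{4} + 16 m$)
$D{\left(16 \right)} \left(t{\left(1 \right)} - 353\right) = \left(\frac{11}{4} + 16 \cdot 16\right) \left(\frac{-15 + 1}{2 + 1} - 353\right) = \left(\frac{11}{4} + 256\right) \left(\frac{1}{3} \left(-14\right) - 353\right) = \frac{1035 \left(\frac{1}{3} \left(-14\right) - 353\right)}{4} = \frac{1035 \left(- \frac{14}{3} - 353\right)}{4} = \frac{1035}{4} \left(- \frac{1073}{3}\right) = - \frac{370185}{4}$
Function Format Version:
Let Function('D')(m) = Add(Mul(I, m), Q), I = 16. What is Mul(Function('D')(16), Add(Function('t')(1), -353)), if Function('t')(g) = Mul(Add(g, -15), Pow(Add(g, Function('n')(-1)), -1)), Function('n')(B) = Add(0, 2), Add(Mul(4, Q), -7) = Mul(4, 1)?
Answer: Rational(-370185, 4) ≈ -92546.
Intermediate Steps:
Q = Rational(11, 4) (Q = Add(Rational(7, 4), Mul(Rational(1, 4), Mul(4, 1))) = Add(Rational(7, 4), Mul(Rational(1, 4), 4)) = Add(Rational(7, 4), 1) = Rational(11, 4) ≈ 2.7500)
Function('n')(B) = 2
Function('t')(g) = Mul(Pow(Add(2, g), -1), Add(-15, g)) (Function('t')(g) = Mul(Add(g, -15), Pow(Add(g, 2), -1)) = Mul(Add(-15, g), Pow(Add(2, g), -1)) = Mul(Pow(Add(2, g), -1), Add(-15, g)))
Function('D')(m) = Add(Rational(11, 4), Mul(16, m)) (Function('D')(m) = Add(Mul(16, m), Rational(11, 4)) = Add(Rational(11, 4), Mul(16, m)))
Mul(Function('D')(16), Add(Function('t')(1), -353)) = Mul(Add(Rational(11, 4), Mul(16, 16)), Add(Mul(Pow(Add(2, 1), -1), Add(-15, 1)), -353)) = Mul(Add(Rational(11, 4), 256), Add(Mul(Pow(3, -1), -14), -353)) = Mul(Rational(1035, 4), Add(Mul(Rational(1, 3), -14), -353)) = Mul(Rational(1035, 4), Add(Rational(-14, 3), -353)) = Mul(Rational(1035, 4), Rational(-1073, 3)) = Rational(-370185, 4)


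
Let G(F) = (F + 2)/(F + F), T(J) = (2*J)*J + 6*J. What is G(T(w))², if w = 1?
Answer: 25/64 ≈ 0.39063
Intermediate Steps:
T(J) = 2*J² + 6*J
G(F) = (2 + F)/(2*F) (G(F) = (2 + F)/((2*F)) = (2 + F)*(1/(2*F)) = (2 + F)/(2*F))
G(T(w))² = ((2 + 2*1*(3 + 1))/(2*((2*1*(3 + 1)))))² = ((2 + 2*1*4)/(2*((2*1*4))))² = ((½)*(2 + 8)/8)² = ((½)*(⅛)*10)² = (5/8)² = 25/64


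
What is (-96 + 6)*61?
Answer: -5490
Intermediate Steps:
(-96 + 6)*61 = -90*61 = -5490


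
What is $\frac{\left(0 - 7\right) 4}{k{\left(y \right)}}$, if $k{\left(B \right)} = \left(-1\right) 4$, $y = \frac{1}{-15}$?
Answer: $7$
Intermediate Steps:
$y = - \frac{1}{15} \approx -0.066667$
$k{\left(B \right)} = -4$
$\frac{\left(0 - 7\right) 4}{k{\left(y \right)}} = \frac{\left(0 - 7\right) 4}{-4} = \left(-7\right) 4 \left(- \frac{1}{4}\right) = \left(-28\right) \left(- \frac{1}{4}\right) = 7$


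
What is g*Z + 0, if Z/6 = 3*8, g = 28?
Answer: 4032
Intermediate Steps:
Z = 144 (Z = 6*(3*8) = 6*24 = 144)
g*Z + 0 = 28*144 + 0 = 4032 + 0 = 4032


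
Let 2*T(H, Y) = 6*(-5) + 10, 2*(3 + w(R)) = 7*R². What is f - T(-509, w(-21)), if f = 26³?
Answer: 17586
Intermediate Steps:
w(R) = -3 + 7*R²/2 (w(R) = -3 + (7*R²)/2 = -3 + 7*R²/2)
T(H, Y) = -10 (T(H, Y) = (6*(-5) + 10)/2 = (-30 + 10)/2 = (½)*(-20) = -10)
f = 17576
f - T(-509, w(-21)) = 17576 - 1*(-10) = 17576 + 10 = 17586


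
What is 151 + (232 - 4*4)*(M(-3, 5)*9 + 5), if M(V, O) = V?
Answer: -4601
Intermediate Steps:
151 + (232 - 4*4)*(M(-3, 5)*9 + 5) = 151 + (232 - 4*4)*(-3*9 + 5) = 151 + (232 - 1*16)*(-27 + 5) = 151 + (232 - 16)*(-22) = 151 + 216*(-22) = 151 - 4752 = -4601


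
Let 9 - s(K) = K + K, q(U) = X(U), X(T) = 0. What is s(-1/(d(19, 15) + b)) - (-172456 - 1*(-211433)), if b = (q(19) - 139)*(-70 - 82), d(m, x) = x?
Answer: -823900422/21143 ≈ -38968.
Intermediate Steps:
q(U) = 0
b = 21128 (b = (0 - 139)*(-70 - 82) = -139*(-152) = 21128)
s(K) = 9 - 2*K (s(K) = 9 - (K + K) = 9 - 2*K)
s(-1/(d(19, 15) + b)) - (-172456 - 1*(-211433)) = (9 - (-2)/(15 + 21128)) - (-172456 - 1*(-211433)) = (9 - (-2)/21143) - (-172456 + 211433) = (9 - (-2)/21143) - 1*38977 = (9 - 2*(-1/21143)) - 38977 = (9 + 2/21143) - 38977 = 190289/21143 - 38977 = -823900422/21143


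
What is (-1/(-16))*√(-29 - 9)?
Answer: I*√38/16 ≈ 0.38528*I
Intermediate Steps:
(-1/(-16))*√(-29 - 9) = (-1*(-1/16))*√(-38) = (I*√38)/16 = I*√38/16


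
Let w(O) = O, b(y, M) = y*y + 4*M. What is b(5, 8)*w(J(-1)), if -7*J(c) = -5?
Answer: 285/7 ≈ 40.714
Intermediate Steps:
J(c) = 5/7 (J(c) = -⅐*(-5) = 5/7)
b(y, M) = y² + 4*M
b(5, 8)*w(J(-1)) = (5² + 4*8)*(5/7) = (25 + 32)*(5/7) = 57*(5/7) = 285/7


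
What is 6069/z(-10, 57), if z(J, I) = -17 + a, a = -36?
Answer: -6069/53 ≈ -114.51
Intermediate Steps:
z(J, I) = -53 (z(J, I) = -17 - 36 = -53)
6069/z(-10, 57) = 6069/(-53) = 6069*(-1/53) = -6069/53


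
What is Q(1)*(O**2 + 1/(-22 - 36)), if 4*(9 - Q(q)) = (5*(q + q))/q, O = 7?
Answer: 36933/116 ≈ 318.39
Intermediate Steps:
Q(q) = 13/2 (Q(q) = 9 - 5*(q + q)/(4*q) = 9 - 5*(2*q)/(4*q) = 9 - 10*q/(4*q) = 9 - 1/4*10 = 9 - 5/2 = 13/2)
Q(1)*(O**2 + 1/(-22 - 36)) = 13*(7**2 + 1/(-22 - 36))/2 = 13*(49 + 1/(-58))/2 = 13*(49 - 1/58)/2 = (13/2)*(2841/58) = 36933/116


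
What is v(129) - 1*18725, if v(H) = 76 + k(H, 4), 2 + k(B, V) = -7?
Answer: -18658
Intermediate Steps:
k(B, V) = -9 (k(B, V) = -2 - 7 = -9)
v(H) = 67 (v(H) = 76 - 9 = 67)
v(129) - 1*18725 = 67 - 1*18725 = 67 - 18725 = -18658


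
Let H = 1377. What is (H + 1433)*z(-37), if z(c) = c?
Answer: -103970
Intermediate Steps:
(H + 1433)*z(-37) = (1377 + 1433)*(-37) = 2810*(-37) = -103970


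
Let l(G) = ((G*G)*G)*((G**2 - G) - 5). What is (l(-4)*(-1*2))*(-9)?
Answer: -17280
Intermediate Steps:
l(G) = G**3*(-5 + G**2 - G) (l(G) = (G**2*G)*(-5 + G**2 - G) = G**3*(-5 + G**2 - G))
(l(-4)*(-1*2))*(-9) = (((-4)**3*(-5 + (-4)**2 - 1*(-4)))*(-1*2))*(-9) = (-64*(-5 + 16 + 4)*(-2))*(-9) = (-64*15*(-2))*(-9) = -960*(-2)*(-9) = 1920*(-9) = -17280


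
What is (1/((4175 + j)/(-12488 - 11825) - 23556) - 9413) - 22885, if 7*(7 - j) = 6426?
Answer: -18497720015329/572720292 ≈ -32298.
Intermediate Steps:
j = -911 (j = 7 - 1/7*6426 = 7 - 918 = -911)
(1/((4175 + j)/(-12488 - 11825) - 23556) - 9413) - 22885 = (1/((4175 - 911)/(-12488 - 11825) - 23556) - 9413) - 22885 = (1/(3264/(-24313) - 23556) - 9413) - 22885 = (1/(3264*(-1/24313) - 23556) - 9413) - 22885 = (1/(-3264/24313 - 23556) - 9413) - 22885 = (1/(-572720292/24313) - 9413) - 22885 = (-24313/572720292 - 9413) - 22885 = -5391016132909/572720292 - 22885 = -18497720015329/572720292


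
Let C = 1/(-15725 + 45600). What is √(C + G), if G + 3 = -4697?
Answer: I*√167792936305/5975 ≈ 68.557*I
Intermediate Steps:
G = -4700 (G = -3 - 4697 = -4700)
C = 1/29875 ≈ 3.3473e-5
√(C + G) = √(1/29875 - 4700) = √(-140412499/29875) = I*√167792936305/5975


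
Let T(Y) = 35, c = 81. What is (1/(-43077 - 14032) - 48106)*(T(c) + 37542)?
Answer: -103234749300235/57109 ≈ -1.8077e+9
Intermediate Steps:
(1/(-43077 - 14032) - 48106)*(T(c) + 37542) = (1/(-43077 - 14032) - 48106)*(35 + 37542) = (1/(-57109) - 48106)*37577 = (-1/57109 - 48106)*37577 = -2747285555/57109*37577 = -103234749300235/57109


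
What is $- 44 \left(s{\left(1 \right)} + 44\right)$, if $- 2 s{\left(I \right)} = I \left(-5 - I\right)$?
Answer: $-2068$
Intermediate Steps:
$s{\left(I \right)} = - \frac{I \left(-5 - I\right)}{2}$
$- 44 \left(s{\left(1 \right)} + 44\right) = - 44 \left(\frac{1}{2} \cdot 1 \left(5 + 1\right) + 44\right) = - 44 \left(\frac{1}{2} \cdot 1 \cdot 6 + 44\right) = - 44 \left(3 + 44\right) = \left(-44\right) 47 = -2068$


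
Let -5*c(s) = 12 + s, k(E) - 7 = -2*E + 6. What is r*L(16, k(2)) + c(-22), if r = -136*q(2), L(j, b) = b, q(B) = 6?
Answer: -7342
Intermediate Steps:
k(E) = 13 - 2*E (k(E) = 7 + (-2*E + 6) = 7 + (6 - 2*E) = 13 - 2*E)
r = -816 (r = -136*6 = -816)
c(s) = -12/5 - s/5 (c(s) = -(12 + s)/5 = -12/5 - s/5)
r*L(16, k(2)) + c(-22) = -816*(13 - 2*2) + (-12/5 - ⅕*(-22)) = -816*(13 - 4) + (-12/5 + 22/5) = -816*9 + 2 = -7344 + 2 = -7342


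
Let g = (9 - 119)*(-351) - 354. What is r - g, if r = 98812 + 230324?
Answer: 290880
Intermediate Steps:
g = 38256 (g = -110*(-351) - 354 = 38610 - 354 = 38256)
r = 329136
r - g = 329136 - 1*38256 = 329136 - 38256 = 290880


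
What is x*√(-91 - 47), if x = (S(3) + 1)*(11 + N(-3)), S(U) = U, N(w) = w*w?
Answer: 80*I*√138 ≈ 939.79*I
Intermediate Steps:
N(w) = w²
x = 80 (x = (3 + 1)*(11 + (-3)²) = 4*(11 + 9) = 4*20 = 80)
x*√(-91 - 47) = 80*√(-91 - 47) = 80*√(-138) = 80*(I*√138) = 80*I*√138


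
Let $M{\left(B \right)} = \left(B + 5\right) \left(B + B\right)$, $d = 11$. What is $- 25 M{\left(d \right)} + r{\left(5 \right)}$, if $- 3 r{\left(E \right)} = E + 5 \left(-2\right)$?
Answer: $- \frac{26395}{3} \approx -8798.3$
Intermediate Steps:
$M{\left(B \right)} = 2 B \left(5 + B\right)$ ($M{\left(B \right)} = \left(5 + B\right) 2 B = 2 B \left(5 + B\right)$)
$r{\left(E \right)} = \frac{10}{3} - \frac{E}{3}$ ($r{\left(E \right)} = - \frac{E + 5 \left(-2\right)}{3} = - \frac{E - 10}{3} = - \frac{-10 + E}{3} = \frac{10}{3} - \frac{E}{3}$)
$- 25 M{\left(d \right)} + r{\left(5 \right)} = - 25 \cdot 2 \cdot 11 \left(5 + 11\right) + \left(\frac{10}{3} - \frac{5}{3}\right) = - 25 \cdot 2 \cdot 11 \cdot 16 + \left(\frac{10}{3} - \frac{5}{3}\right) = \left(-25\right) 352 + \frac{5}{3} = -8800 + \frac{5}{3} = - \frac{26395}{3}$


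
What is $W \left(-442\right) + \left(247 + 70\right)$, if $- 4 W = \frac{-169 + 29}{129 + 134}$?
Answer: $\frac{67901}{263} \approx 258.18$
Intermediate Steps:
$W = \frac{35}{263}$ ($W = - \frac{\left(-169 + 29\right) \frac{1}{129 + 134}}{4} = - \frac{\left(-140\right) \frac{1}{263}}{4} = \left(- \frac{1}{4}\right) \left(- \frac{140}{263}\right) = \frac{35}{263} \approx 0.13308$)
$W \left(-442\right) + \left(247 + 70\right) = \frac{35}{263} \left(-442\right) + \left(247 + 70\right) = - \frac{15470}{263} + 317 = \frac{67901}{263}$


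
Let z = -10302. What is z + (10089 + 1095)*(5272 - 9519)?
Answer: -47508750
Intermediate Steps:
z + (10089 + 1095)*(5272 - 9519) = -10302 + (10089 + 1095)*(5272 - 9519) = -10302 + 11184*(-4247) = -10302 - 47498448 = -47508750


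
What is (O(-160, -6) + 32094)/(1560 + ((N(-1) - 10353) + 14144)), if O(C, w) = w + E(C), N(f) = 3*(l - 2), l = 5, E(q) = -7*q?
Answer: 4151/670 ≈ 6.1955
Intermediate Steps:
N(f) = 9 (N(f) = 3*(5 - 2) = 3*3 = 9)
O(C, w) = w - 7*C
(O(-160, -6) + 32094)/(1560 + ((N(-1) - 10353) + 14144)) = ((-6 - 7*(-160)) + 32094)/(1560 + ((9 - 10353) + 14144)) = ((-6 + 1120) + 32094)/(1560 + (-10344 + 14144)) = (1114 + 32094)/(1560 + 3800) = 33208/5360 = 33208*(1/5360) = 4151/670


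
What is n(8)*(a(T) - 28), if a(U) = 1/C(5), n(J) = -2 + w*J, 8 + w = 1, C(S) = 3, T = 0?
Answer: 4814/3 ≈ 1604.7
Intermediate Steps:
w = -7 (w = -8 + 1 = -7)
n(J) = -2 - 7*J
a(U) = 1/3
n(8)*(a(T) - 28) = (-2 - 7*8)*(1/3 - 28) = (-2 - 56)*(-83/3) = -58*(-83/3) = 4814/3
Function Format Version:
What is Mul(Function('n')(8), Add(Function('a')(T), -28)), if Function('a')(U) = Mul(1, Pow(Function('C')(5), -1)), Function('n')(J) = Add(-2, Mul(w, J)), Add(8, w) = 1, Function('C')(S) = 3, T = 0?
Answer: Rational(4814, 3) ≈ 1604.7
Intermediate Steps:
w = -7 (w = Add(-8, 1) = -7)
Function('n')(J) = Add(-2, Mul(-7, J))
Function('a')(U) = Rational(1, 3) (Function('a')(U) = Mul(1, Pow(3, -1)) = Mul(1, Rational(1, 3)) = Rational(1, 3))
Mul(Function('n')(8), Add(Function('a')(T), -28)) = Mul(Add(-2, Mul(-7, 8)), Add(Rational(1, 3), -28)) = Mul(Add(-2, -56), Rational(-83, 3)) = Mul(-58, Rational(-83, 3)) = Rational(4814, 3)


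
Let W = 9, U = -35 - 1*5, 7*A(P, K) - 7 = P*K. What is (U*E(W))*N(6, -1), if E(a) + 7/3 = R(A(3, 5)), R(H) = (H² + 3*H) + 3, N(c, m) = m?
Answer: 117440/147 ≈ 798.91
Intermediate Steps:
A(P, K) = 1 + K*P/7 (A(P, K) = 1 + (P*K)/7 = 1 + (K*P)/7 = 1 + K*P/7)
U = -40 (U = -35 - 5 = -40)
R(H) = 3 + H² + 3*H
E(a) = 2936/147 (E(a) = -7/3 + (3 + (1 + (⅐)*5*3)² + 3*(1 + (⅐)*5*3)) = -7/3 + (3 + (1 + 15/7)² + 3*(1 + 15/7)) = -7/3 + (3 + (22/7)² + 3*(22/7)) = -7/3 + (3 + 484/49 + 66/7) = -7/3 + 1093/49 = 2936/147)
(U*E(W))*N(6, -1) = -40*2936/147*(-1) = -117440/147*(-1) = 117440/147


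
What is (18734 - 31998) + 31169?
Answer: 17905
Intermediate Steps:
(18734 - 31998) + 31169 = -13264 + 31169 = 17905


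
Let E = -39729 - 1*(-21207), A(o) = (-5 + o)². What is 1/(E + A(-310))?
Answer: 1/80703 ≈ 1.2391e-5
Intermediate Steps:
E = -18522 (E = -39729 + 21207 = -18522)
1/(E + A(-310)) = 1/(-18522 + (-5 - 310)²) = 1/(-18522 + (-315)²) = 1/(-18522 + 99225) = 1/80703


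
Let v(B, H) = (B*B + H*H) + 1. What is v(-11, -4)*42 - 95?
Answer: 5701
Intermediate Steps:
v(B, H) = 1 + B² + H² (v(B, H) = (B² + H²) + 1 = 1 + B² + H²)
v(-11, -4)*42 - 95 = (1 + (-11)² + (-4)²)*42 - 95 = (1 + 121 + 16)*42 - 95 = 138*42 - 95 = 5796 - 95 = 5701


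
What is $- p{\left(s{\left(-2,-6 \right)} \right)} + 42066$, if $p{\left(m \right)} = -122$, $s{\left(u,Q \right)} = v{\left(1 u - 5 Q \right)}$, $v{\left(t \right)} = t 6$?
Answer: $42188$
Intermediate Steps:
$v{\left(t \right)} = 6 t$
$s{\left(u,Q \right)} = - 30 Q + 6 u$ ($s{\left(u,Q \right)} = 6 \left(1 u - 5 Q\right) = 6 \left(u - 5 Q\right) = - 30 Q + 6 u$)
$- p{\left(s{\left(-2,-6 \right)} \right)} + 42066 = \left(-1\right) \left(-122\right) + 42066 = 122 + 42066 = 42188$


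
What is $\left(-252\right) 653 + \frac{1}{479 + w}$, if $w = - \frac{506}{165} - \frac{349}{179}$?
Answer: $- \frac{209421532491}{1272646} \approx -1.6456 \cdot 10^{5}$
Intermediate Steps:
$w = - \frac{13469}{2685}$ ($w = \left(-506\right) \frac{1}{165} - \frac{349}{179} = - \frac{46}{15} - \frac{349}{179} = - \frac{13469}{2685} \approx -5.0164$)
$\left(-252\right) 653 + \frac{1}{479 + w} = \left(-252\right) 653 + \frac{1}{479 - \frac{13469}{2685}} = -164556 + \frac{1}{\frac{1272646}{2685}} = -164556 + \frac{2685}{1272646} = - \frac{209421532491}{1272646}$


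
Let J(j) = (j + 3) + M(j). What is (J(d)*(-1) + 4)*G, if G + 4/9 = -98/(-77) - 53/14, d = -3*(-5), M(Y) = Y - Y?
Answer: 4099/99 ≈ 41.404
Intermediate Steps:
M(Y) = 0
d = 15
J(j) = 3 + j (J(j) = (j + 3) + 0 = (3 + j) + 0 = 3 + j)
G = -4099/1386 (G = -4/9 + (-98/(-77) - 53/14) = -4/9 + (-98*(-1/77) - 53*1/14) = -4/9 + (14/11 - 53/14) = -4/9 - 387/154 = -4099/1386 ≈ -2.9574)
(J(d)*(-1) + 4)*G = ((3 + 15)*(-1) + 4)*(-4099/1386) = (18*(-1) + 4)*(-4099/1386) = (-18 + 4)*(-4099/1386) = -14*(-4099/1386) = 4099/99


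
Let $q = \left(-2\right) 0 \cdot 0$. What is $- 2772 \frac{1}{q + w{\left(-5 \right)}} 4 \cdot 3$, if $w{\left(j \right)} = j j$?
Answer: $- \frac{33264}{25} \approx -1330.6$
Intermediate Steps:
$w{\left(j \right)} = j^{2}$
$q = 0$ ($q = 0 \cdot 0 = 0$)
$- 2772 \frac{1}{q + w{\left(-5 \right)}} 4 \cdot 3 = - 2772 \frac{1}{0 + \left(-5\right)^{2}} \cdot 4 \cdot 3 = - 2772 \frac{1}{0 + 25} \cdot 4 \cdot 3 = - 2772 \cdot \frac{1}{25} \cdot 4 \cdot 3 = - 2772 \cdot \frac{4}{25} \cdot 3 = \left(-2772\right) \frac{12}{25} = - \frac{33264}{25}$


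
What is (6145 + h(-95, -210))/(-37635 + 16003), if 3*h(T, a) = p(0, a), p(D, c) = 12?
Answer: -473/1664 ≈ -0.28426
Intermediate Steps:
h(T, a) = 4 (h(T, a) = (1/3)*12 = 4)
(6145 + h(-95, -210))/(-37635 + 16003) = (6145 + 4)/(-37635 + 16003) = 6149/(-21632) = 6149*(-1/21632) = -473/1664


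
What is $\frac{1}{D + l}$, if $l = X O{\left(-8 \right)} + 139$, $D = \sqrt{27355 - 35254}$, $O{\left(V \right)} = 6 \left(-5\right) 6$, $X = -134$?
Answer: $\frac{24259}{588506980} - \frac{i \sqrt{7899}}{588506980} \approx 4.1221 \cdot 10^{-5} - 1.5102 \cdot 10^{-7} i$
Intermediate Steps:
$O{\left(V \right)} = -180$ ($O{\left(V \right)} = \left(-30\right) 6 = -180$)
$D = i \sqrt{7899}$ ($D = \sqrt{-7899} = i \sqrt{7899} \approx 88.876 i$)
$l = 24259$ ($l = \left(-134\right) \left(-180\right) + 139 = 24120 + 139 = 24259$)
$\frac{1}{D + l} = \frac{1}{i \sqrt{7899} + 24259} = \frac{1}{24259 + i \sqrt{7899}}$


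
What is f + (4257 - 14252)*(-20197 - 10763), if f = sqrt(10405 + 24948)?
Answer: 309445200 + sqrt(35353) ≈ 3.0945e+8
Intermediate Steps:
f = sqrt(35353) ≈ 188.02
f + (4257 - 14252)*(-20197 - 10763) = sqrt(35353) + (4257 - 14252)*(-20197 - 10763) = sqrt(35353) - 9995*(-30960) = sqrt(35353) + 309445200 = 309445200 + sqrt(35353)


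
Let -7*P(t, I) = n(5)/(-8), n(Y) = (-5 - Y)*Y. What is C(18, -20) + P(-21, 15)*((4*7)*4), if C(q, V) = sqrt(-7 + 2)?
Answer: -100 + I*sqrt(5) ≈ -100.0 + 2.2361*I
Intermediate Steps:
C(q, V) = I*sqrt(5) (C(q, V) = sqrt(-5) = I*sqrt(5))
n(Y) = Y*(-5 - Y)
P(t, I) = -25/28 (P(t, I) = -(-1*5*(5 + 5))/(7*(-8)) = -(-1*5*10)*(-1)/(7*8) = -(-50)*(-1)/(7*8) = -1/7*25/4 = -25/28)
C(18, -20) + P(-21, 15)*((4*7)*4) = I*sqrt(5) - 25*4*7*4/28 = I*sqrt(5) - 25*4 = I*sqrt(5) - 25/28*112 = I*sqrt(5) - 100 = -100 + I*sqrt(5)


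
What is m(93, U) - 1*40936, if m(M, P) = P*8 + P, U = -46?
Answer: -41350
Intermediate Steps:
m(M, P) = 9*P (m(M, P) = 8*P + P = 9*P)
m(93, U) - 1*40936 = 9*(-46) - 1*40936 = -414 - 40936 = -41350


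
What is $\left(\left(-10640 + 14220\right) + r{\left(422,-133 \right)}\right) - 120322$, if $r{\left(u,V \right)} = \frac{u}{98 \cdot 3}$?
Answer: $- \frac{17160863}{147} \approx -1.1674 \cdot 10^{5}$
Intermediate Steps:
$r{\left(u,V \right)} = \frac{u}{294}$
$\left(\left(-10640 + 14220\right) + r{\left(422,-133 \right)}\right) - 120322 = \left(\left(-10640 + 14220\right) + \frac{1}{294} \cdot 422\right) - 120322 = \left(3580 + \frac{211}{147}\right) - 120322 = \frac{526471}{147} - 120322 = - \frac{17160863}{147}$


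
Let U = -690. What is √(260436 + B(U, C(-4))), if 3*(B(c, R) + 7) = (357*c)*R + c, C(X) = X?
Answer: √588639 ≈ 767.23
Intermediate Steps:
B(c, R) = -7 + c/3 + 119*R*c (B(c, R) = -7 + ((357*c)*R + c)/3 = -7 + (357*R*c + c)/3 = -7 + (c + 357*R*c)/3 = -7 + (c/3 + 119*R*c) = -7 + c/3 + 119*R*c)
√(260436 + B(U, C(-4))) = √(260436 + (-7 + (⅓)*(-690) + 119*(-4)*(-690))) = √(260436 + (-7 - 230 + 328440)) = √(260436 + 328203) = √588639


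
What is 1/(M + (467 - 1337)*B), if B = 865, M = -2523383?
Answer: -1/3275933 ≈ -3.0526e-7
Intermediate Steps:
1/(M + (467 - 1337)*B) = 1/(-2523383 + (467 - 1337)*865) = 1/(-2523383 - 870*865) = 1/(-2523383 - 752550) = 1/(-3275933) = -1/3275933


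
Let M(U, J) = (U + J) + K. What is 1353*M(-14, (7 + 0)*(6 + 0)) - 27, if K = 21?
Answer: 66270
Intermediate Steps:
M(U, J) = 21 + J + U (M(U, J) = (U + J) + 21 = (J + U) + 21 = 21 + J + U)
1353*M(-14, (7 + 0)*(6 + 0)) - 27 = 1353*(21 + (7 + 0)*(6 + 0) - 14) - 27 = 1353*(21 + 7*6 - 14) - 27 = 1353*(21 + 42 - 14) - 27 = 1353*49 - 27 = 66297 - 27 = 66270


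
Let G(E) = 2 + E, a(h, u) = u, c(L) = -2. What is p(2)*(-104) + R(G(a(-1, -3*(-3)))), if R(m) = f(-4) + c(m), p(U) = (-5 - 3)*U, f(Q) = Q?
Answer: 1658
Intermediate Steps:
p(U) = -8*U
R(m) = -6 (R(m) = -4 - 2 = -6)
p(2)*(-104) + R(G(a(-1, -3*(-3)))) = -8*2*(-104) - 6 = -16*(-104) - 6 = 1664 - 6 = 1658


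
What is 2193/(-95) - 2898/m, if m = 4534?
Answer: -5109186/215365 ≈ -23.723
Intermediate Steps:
2193/(-95) - 2898/m = 2193/(-95) - 2898/4534 = 2193*(-1/95) - 2898*1/4534 = -2193/95 - 1449/2267 = -5109186/215365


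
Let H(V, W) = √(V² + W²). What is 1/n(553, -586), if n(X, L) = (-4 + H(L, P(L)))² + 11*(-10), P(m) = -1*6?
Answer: 171669/58929501298 + 4*√85858/29464750649 ≈ 2.9529e-6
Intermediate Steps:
P(m) = -6
n(X, L) = -110 + (-4 + √(36 + L²))² (n(X, L) = (-4 + √(L² + (-6)²))² + 11*(-10) = (-4 + √(L² + 36))² - 110 = (-4 + √(36 + L²))² - 110 = -110 + (-4 + √(36 + L²))²)
1/n(553, -586) = 1/(-110 + (-4 + √(36 + (-586)²))²) = 1/(-110 + (-4 + √(36 + 343396))²) = 1/(-110 + (-4 + √343432)²) = 1/(-110 + (-4 + 2*√85858)²)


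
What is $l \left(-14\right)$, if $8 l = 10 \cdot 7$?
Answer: $- \frac{245}{2} \approx -122.5$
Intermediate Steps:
$l = \frac{35}{4}$ ($l = \frac{10 \cdot 7}{8} = \frac{1}{8} \cdot 70 = \frac{35}{4} \approx 8.75$)
$l \left(-14\right) = \frac{35}{4} \left(-14\right) = - \frac{245}{2}$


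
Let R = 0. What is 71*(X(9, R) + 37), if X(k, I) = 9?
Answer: 3266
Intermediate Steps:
71*(X(9, R) + 37) = 71*(9 + 37) = 71*46 = 3266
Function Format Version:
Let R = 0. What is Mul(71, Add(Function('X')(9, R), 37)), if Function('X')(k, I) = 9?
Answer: 3266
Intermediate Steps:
Mul(71, Add(Function('X')(9, R), 37)) = Mul(71, Add(9, 37)) = Mul(71, 46) = 3266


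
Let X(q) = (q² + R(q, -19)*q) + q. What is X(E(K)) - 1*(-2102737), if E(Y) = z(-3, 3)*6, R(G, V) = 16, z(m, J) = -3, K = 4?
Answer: 2102755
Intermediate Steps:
E(Y) = -18 (E(Y) = -3*6 = -18)
X(q) = q² + 17*q (X(q) = (q² + 16*q) + q = q² + 17*q)
X(E(K)) - 1*(-2102737) = -18*(17 - 18) - 1*(-2102737) = -18*(-1) + 2102737 = 18 + 2102737 = 2102755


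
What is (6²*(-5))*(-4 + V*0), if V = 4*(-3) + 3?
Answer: 720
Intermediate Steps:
V = -9 (V = -12 + 3 = -9)
(6²*(-5))*(-4 + V*0) = (6²*(-5))*(-4 - 9*0) = (36*(-5))*(-4 + 0) = -180*(-4) = 720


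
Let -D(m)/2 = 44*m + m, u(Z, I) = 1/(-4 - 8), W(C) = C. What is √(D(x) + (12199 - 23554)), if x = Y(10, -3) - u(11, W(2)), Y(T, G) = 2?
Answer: 9*I*√570/2 ≈ 107.44*I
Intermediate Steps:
u(Z, I) = -1/12 (u(Z, I) = 1/(-12) = -1/12)
x = 25/12 (x = 2 - 1*(-1/12) = 2 + 1/12 = 25/12 ≈ 2.0833)
D(m) = -90*m (D(m) = -2*(44*m + m) = -90*m)
√(D(x) + (12199 - 23554)) = √(-90*25/12 + (12199 - 23554)) = √(-375/2 - 11355) = √(-23085/2) = 9*I*√570/2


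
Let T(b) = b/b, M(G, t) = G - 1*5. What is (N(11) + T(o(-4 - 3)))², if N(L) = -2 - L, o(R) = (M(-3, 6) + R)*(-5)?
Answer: 144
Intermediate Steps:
M(G, t) = -5 + G (M(G, t) = G - 5 = -5 + G)
o(R) = 40 - 5*R (o(R) = ((-5 - 3) + R)*(-5) = (-8 + R)*(-5) = 40 - 5*R)
T(b) = 1
(N(11) + T(o(-4 - 3)))² = ((-2 - 1*11) + 1)² = ((-2 - 11) + 1)² = (-13 + 1)² = (-12)² = 144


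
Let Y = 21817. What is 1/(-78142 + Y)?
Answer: -1/56325 ≈ -1.7754e-5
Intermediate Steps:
1/(-78142 + Y) = 1/(-78142 + 21817) = 1/(-56325) = -1/56325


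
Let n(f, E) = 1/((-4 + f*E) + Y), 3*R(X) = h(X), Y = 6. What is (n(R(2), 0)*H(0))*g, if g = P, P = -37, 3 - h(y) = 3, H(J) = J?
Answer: 0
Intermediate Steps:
h(y) = 0 (h(y) = 3 - 1*3 = 3 - 3 = 0)
R(X) = 0 (R(X) = (⅓)*0 = 0)
g = -37
n(f, E) = 1/(2 + E*f) (n(f, E) = 1/((-4 + f*E) + 6) = 1/((-4 + E*f) + 6) = 1/(2 + E*f))
(n(R(2), 0)*H(0))*g = (0/(2 + 0*0))*(-37) = (0/(2 + 0))*(-37) = (0/2)*(-37) = ((½)*0)*(-37) = 0*(-37) = 0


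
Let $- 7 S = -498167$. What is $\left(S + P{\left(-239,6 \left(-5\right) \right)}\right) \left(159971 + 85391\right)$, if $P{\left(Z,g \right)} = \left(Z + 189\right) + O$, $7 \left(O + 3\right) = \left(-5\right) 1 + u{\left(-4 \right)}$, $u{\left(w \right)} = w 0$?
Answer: $17448427906$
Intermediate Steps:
$S = \frac{498167}{7}$ ($S = \left(- \frac{1}{7}\right) \left(-498167\right) = \frac{498167}{7} \approx 71167.0$)
$u{\left(w \right)} = 0$
$O = - \frac{26}{7}$ ($O = -3 + \frac{\left(-5\right) 1 + 0}{7} = -3 + \frac{-5 + 0}{7} = -3 + \frac{1}{7} \left(-5\right) = -3 - \frac{5}{7} = - \frac{26}{7} \approx -3.7143$)
$P{\left(Z,g \right)} = \frac{1297}{7} + Z$ ($P{\left(Z,g \right)} = \left(Z + 189\right) - \frac{26}{7} = \left(189 + Z\right) - \frac{26}{7} = \frac{1297}{7} + Z$)
$\left(S + P{\left(-239,6 \left(-5\right) \right)}\right) \left(159971 + 85391\right) = \left(\frac{498167}{7} + \left(\frac{1297}{7} - 239\right)\right) \left(159971 + 85391\right) = \left(\frac{498167}{7} - \frac{376}{7}\right) 245362 = 71113 \cdot 245362 = 17448427906$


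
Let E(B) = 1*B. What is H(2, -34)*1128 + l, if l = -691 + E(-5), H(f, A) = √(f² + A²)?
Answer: -696 + 2256*√290 ≈ 37722.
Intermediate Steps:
E(B) = B
H(f, A) = √(A² + f²)
l = -696 (l = -691 - 5 = -696)
H(2, -34)*1128 + l = √((-34)² + 2²)*1128 - 696 = √(1156 + 4)*1128 - 696 = √1160*1128 - 696 = (2*√290)*1128 - 696 = 2256*√290 - 696 = -696 + 2256*√290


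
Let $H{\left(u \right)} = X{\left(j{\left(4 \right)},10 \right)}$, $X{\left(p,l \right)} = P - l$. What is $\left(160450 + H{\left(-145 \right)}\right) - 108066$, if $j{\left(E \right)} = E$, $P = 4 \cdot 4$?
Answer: $52390$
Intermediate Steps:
$P = 16$
$X{\left(p,l \right)} = 16 - l$
$H{\left(u \right)} = 6$ ($H{\left(u \right)} = 16 - 10 = 6$)
$\left(160450 + H{\left(-145 \right)}\right) - 108066 = \left(160450 + 6\right) - 108066 = 160456 - 108066 = 52390$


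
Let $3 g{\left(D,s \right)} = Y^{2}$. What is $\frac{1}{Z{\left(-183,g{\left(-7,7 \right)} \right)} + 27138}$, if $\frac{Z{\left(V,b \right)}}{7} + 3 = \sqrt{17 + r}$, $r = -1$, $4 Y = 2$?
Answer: $\frac{1}{27145} \approx 3.6839 \cdot 10^{-5}$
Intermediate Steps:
$Y = \frac{1}{2}$ ($Y = \frac{1}{4} \cdot 2 = \frac{1}{2} \approx 0.5$)
$g{\left(D,s \right)} = \frac{1}{12}$ ($g{\left(D,s \right)} = \frac{1}{3 \cdot 4} = \frac{1}{3} \cdot \frac{1}{4} = \frac{1}{12}$)
$Z{\left(V,b \right)} = 7$ ($Z{\left(V,b \right)} = -21 + 7 \sqrt{17 - 1} = -21 + 7 \sqrt{16} = -21 + 7 \cdot 4 = -21 + 28 = 7$)
$\frac{1}{Z{\left(-183,g{\left(-7,7 \right)} \right)} + 27138} = \frac{1}{7 + 27138} = \frac{1}{27145}$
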